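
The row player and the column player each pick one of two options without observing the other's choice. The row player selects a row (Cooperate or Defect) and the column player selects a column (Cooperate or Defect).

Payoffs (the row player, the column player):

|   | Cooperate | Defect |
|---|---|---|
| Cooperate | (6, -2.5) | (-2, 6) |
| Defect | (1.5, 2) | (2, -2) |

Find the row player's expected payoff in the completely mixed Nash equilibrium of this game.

30/17

First find y, the probability the column player plays Cooperate, from the row player's indifference between Cooperate and Defect: 6y − 2(1−y) = 1.5y + 2(1−y), giving y = 8/17.
Since the row player is indifferent in equilibrium, the row player's expected payoff equals the payoff from either row against (8/17, 9/17). Using Cooperate: 6(8/17) − 2(9/17) = 30/17.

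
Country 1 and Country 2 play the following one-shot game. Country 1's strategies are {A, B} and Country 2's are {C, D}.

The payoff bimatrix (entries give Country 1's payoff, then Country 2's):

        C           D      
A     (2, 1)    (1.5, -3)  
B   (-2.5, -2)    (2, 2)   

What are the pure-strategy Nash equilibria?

(A, C): Country 1 gets 2 ≥ -2.5 from B, and Country 2 gets 1 ≥ -3 from D — Nash equilibrium.
(A, D): Country 1 prefers B (2 > 1.5); Country 2 prefers C (1 > -3) — not an equilibrium.
(B, C): Country 1 prefers A (2 > -2.5); Country 2 prefers D (2 > -2) — not an equilibrium.
(B, D): Country 1 gets 2 ≥ 1.5 from A, and Country 2 gets 2 ≥ -2 from C — Nash equilibrium.

(A, C) and (B, D)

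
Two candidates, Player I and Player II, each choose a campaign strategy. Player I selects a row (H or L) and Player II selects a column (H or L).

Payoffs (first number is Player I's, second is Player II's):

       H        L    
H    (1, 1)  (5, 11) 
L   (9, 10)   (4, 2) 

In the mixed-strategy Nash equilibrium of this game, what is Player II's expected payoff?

6

First find x, the probability Player I plays H, from Player II's indifference between H and L: x + 10(1−x) = 11x + 2(1−x), giving x = 4/9.
Since Player II is indifferent in equilibrium, Player II's expected payoff equals the payoff from either column against (4/9, 5/9). Using H: (4/9) + 10(5/9) = 6.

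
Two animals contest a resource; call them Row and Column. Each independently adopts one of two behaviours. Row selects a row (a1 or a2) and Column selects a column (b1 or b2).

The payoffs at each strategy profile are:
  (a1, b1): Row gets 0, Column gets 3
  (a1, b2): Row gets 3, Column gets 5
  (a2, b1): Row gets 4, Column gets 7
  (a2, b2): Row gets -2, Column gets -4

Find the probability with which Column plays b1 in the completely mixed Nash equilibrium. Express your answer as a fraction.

Let y be the probability that Column plays b1. In a completely mixed equilibrium, Row must be indifferent between a1 and a2.
Row's expected payoff from a1 is 3(1−y); from a2 it is 4y − 2(1−y).
Setting these equal: −3y + 3 = 6y − 2, so y = 5/9.

5/9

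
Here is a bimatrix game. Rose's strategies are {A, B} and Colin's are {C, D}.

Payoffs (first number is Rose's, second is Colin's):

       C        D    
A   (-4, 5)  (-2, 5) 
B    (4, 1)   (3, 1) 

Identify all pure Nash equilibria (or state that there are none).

(B, C) and (B, D)

(A, C): Rose prefers B (4 > -4) — not an equilibrium.
(A, D): Rose prefers B (3 > -2) — not an equilibrium.
(B, C): Rose gets 4 ≥ -4 from A, and Colin gets 1 ≥ 1 from D — Nash equilibrium.
(B, D): Rose gets 3 ≥ -2 from A, and Colin gets 1 ≥ 1 from C — Nash equilibrium.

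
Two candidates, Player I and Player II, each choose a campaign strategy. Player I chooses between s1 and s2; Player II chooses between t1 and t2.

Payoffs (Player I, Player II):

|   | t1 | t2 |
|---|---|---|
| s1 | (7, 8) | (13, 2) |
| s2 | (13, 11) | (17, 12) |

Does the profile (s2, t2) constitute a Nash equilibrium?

At (s2, t2), Player I earns 17; switching to s1 would give 13, so Player I has no profitable deviation.
Player II earns 12; switching to t1 would give 11, so Player II has no profitable deviation.
Neither player can gain by a unilateral deviation, so this profile is a Nash equilibrium.

Yes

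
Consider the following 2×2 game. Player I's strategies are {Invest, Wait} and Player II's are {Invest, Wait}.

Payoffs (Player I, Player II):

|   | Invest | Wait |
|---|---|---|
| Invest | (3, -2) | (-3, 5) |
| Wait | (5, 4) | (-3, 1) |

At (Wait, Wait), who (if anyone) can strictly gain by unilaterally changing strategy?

Player II

Player I at (Wait, Wait) earns -3; deviating to Invest yields -3 — not better.
Player II earns 1; deviating to Invest yields 4 — a strict improvement.
Only Player II has a strictly profitable deviation.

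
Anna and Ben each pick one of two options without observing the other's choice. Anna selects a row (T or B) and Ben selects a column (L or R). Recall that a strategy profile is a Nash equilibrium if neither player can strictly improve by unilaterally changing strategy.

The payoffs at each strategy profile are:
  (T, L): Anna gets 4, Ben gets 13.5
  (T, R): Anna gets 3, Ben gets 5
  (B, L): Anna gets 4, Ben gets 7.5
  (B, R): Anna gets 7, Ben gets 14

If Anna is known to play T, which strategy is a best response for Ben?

Against T, Ben earns 13.5 from L and 5 from R.
So L is the best response.

L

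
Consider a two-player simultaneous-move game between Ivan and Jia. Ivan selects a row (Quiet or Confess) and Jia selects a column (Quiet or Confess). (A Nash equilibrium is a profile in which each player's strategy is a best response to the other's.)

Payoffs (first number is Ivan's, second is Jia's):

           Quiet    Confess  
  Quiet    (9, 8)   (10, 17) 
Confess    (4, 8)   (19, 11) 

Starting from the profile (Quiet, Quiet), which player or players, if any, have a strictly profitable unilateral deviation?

Jia

Ivan at (Quiet, Quiet) earns 9; deviating to Confess yields 4 — not better.
Jia earns 8; deviating to Confess yields 17 — a strict improvement.
Only Jia has a strictly profitable deviation.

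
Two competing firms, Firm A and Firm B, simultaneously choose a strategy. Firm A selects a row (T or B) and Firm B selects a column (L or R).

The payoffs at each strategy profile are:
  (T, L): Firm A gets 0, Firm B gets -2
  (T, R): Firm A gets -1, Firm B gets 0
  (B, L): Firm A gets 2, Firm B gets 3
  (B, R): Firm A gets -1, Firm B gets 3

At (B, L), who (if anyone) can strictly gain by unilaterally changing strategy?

Neither

Firm A at (B, L) earns 2; deviating to T yields 0 — not better.
Firm B earns 3; deviating to R yields 3 — not better.
Neither player can strictly improve; the profile is a Nash equilibrium.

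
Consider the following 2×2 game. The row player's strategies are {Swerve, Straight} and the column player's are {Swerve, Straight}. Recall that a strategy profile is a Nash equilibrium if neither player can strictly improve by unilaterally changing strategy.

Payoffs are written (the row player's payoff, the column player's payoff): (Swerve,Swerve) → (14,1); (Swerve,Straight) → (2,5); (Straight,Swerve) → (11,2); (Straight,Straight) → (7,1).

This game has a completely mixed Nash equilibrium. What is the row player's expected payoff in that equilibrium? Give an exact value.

First find y, the probability the column player plays Swerve, from the row player's indifference between Swerve and Straight: 14y + 2(1−y) = 11y + 7(1−y), giving y = 5/8.
Since the row player is indifferent in equilibrium, the row player's expected payoff equals the payoff from either row against (5/8, 3/8). Using Swerve: 14(5/8) + 2(3/8) = 19/2.

19/2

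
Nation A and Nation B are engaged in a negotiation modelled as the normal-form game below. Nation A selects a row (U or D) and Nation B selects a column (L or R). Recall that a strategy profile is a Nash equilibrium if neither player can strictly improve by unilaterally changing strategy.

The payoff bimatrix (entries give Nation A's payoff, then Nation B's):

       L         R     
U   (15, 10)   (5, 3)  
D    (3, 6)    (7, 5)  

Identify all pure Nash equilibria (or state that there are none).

(U, L): Nation A gets 15 ≥ 3 from D, and Nation B gets 10 ≥ 3 from R — Nash equilibrium.
(U, R): Nation A prefers D (7 > 5); Nation B prefers L (10 > 3) — not an equilibrium.
(D, L): Nation A prefers U (15 > 3) — not an equilibrium.
(D, R): Nation B prefers L (6 > 5) — not an equilibrium.

(U, L)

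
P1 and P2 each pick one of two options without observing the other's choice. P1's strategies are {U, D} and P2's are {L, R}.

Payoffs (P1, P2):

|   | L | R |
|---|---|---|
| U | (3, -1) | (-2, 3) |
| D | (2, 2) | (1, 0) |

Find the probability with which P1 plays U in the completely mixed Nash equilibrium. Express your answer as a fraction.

Let p be the probability that P1 plays U. In a completely mixed equilibrium, P2 must be indifferent between L and R.
P2's expected payoff from L is −p + 2(1−p); from R it is 3p.
Setting these equal: −3p + 2 = 3p, so p = 1/3.

1/3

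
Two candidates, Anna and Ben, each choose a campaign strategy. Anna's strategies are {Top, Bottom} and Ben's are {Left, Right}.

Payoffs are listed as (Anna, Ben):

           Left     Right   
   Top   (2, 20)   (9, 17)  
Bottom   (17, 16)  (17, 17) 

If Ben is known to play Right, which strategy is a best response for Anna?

Against Right, Anna earns 9 from Top and 17 from Bottom.
So Bottom is the best response.

Bottom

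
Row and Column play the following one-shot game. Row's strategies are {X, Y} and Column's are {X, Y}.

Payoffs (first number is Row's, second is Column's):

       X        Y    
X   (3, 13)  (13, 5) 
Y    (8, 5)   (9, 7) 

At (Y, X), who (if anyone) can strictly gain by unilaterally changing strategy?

Column

Row at (Y, X) earns 8; deviating to X yields 3 — not better.
Column earns 5; deviating to Y yields 7 — a strict improvement.
Only Column has a strictly profitable deviation.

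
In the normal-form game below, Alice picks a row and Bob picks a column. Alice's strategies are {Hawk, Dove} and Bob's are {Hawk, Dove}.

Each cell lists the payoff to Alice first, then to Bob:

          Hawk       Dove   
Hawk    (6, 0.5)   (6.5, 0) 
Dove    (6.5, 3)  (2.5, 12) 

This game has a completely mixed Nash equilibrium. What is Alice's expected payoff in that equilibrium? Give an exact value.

109/18

First find q, the probability Bob plays Hawk, from Alice's indifference between Hawk and Dove: 6q + 6.5(1−q) = 6.5q + 2.5(1−q), giving q = 8/9.
Since Alice is indifferent in equilibrium, Alice's expected payoff equals the payoff from either row against (8/9, 1/9). Using Hawk: 6(8/9) + 6.5(1/9) = 109/18.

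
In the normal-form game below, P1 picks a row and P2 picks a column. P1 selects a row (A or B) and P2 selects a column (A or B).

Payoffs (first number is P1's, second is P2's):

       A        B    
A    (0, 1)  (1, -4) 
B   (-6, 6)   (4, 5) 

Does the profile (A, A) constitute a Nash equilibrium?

Yes

At (A, A), P1 earns 0; switching to B would give -6, so P1 has no profitable deviation.
P2 earns 1; switching to B would give -4, so P2 has no profitable deviation.
Neither player can gain by a unilateral deviation, so this profile is a Nash equilibrium.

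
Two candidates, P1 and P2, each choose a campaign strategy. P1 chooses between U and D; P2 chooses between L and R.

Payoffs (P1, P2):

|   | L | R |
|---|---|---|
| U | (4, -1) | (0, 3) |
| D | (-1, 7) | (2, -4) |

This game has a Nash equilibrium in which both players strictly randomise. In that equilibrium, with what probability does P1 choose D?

4/15

Let r be the probability that P1 plays U. In a completely mixed equilibrium, P2 must be indifferent between L and R.
P2's expected payoff from L is −r + 7(1−r); from R it is 3r − 4(1−r).
Setting these equal: −8r + 7 = 7r − 4, so r = 11/15.
Therefore P1 plays D with probability 1 − 11/15 = 4/15.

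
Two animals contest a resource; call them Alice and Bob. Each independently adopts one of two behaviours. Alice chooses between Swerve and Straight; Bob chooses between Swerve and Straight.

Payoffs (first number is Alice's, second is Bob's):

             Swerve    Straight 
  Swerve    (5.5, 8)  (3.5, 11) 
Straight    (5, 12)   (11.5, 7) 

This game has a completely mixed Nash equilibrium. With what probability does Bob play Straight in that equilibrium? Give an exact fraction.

1/17

Let y be the probability that Bob plays Swerve. In a completely mixed equilibrium, Alice must be indifferent between Swerve and Straight.
Alice's expected payoff from Swerve is 5.5y + 3.5(1−y); from Straight it is 5y + 11.5(1−y).
Setting these equal: 2y + 3.5 = −6.5y + 11.5, so y = 16/17.
Therefore Bob plays Straight with probability 1 − 16/17 = 1/17.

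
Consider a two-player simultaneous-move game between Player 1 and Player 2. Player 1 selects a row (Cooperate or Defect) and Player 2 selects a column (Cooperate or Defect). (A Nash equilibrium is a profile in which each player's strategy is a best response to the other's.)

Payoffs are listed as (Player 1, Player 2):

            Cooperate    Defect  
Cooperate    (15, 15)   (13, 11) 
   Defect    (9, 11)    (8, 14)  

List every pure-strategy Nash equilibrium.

(Cooperate, Cooperate)

(Cooperate, Cooperate): Player 1 gets 15 ≥ 9 from Defect, and Player 2 gets 15 ≥ 11 from Defect — Nash equilibrium.
(Cooperate, Defect): Player 2 prefers Cooperate (15 > 11) — not an equilibrium.
(Defect, Cooperate): Player 1 prefers Cooperate (15 > 9); Player 2 prefers Defect (14 > 11) — not an equilibrium.
(Defect, Defect): Player 1 prefers Cooperate (13 > 8) — not an equilibrium.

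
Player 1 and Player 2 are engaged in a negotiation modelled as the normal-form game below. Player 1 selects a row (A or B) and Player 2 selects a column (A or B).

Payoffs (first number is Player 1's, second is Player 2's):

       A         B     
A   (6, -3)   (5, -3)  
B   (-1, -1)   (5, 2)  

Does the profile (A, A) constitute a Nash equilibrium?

At (A, A), Player 1 earns 6; switching to B would give -1, so Player 1 has no profitable deviation.
Player 2 earns -3; switching to B would give -3, so Player 2 has no profitable deviation.
Neither player can gain by a unilateral deviation, so this profile is a Nash equilibrium.

Yes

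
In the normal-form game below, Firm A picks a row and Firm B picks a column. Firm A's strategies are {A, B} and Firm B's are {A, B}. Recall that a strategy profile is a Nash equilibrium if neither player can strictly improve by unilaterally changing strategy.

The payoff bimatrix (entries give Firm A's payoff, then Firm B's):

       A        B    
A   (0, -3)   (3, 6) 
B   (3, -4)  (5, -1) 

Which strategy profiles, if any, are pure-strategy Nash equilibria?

(A, A): Firm A prefers B (3 > 0); Firm B prefers B (6 > -3) — not an equilibrium.
(A, B): Firm A prefers B (5 > 3) — not an equilibrium.
(B, A): Firm B prefers B (-1 > -4) — not an equilibrium.
(B, B): Firm A gets 5 ≥ 3 from A, and Firm B gets -1 ≥ -4 from A — Nash equilibrium.

(B, B)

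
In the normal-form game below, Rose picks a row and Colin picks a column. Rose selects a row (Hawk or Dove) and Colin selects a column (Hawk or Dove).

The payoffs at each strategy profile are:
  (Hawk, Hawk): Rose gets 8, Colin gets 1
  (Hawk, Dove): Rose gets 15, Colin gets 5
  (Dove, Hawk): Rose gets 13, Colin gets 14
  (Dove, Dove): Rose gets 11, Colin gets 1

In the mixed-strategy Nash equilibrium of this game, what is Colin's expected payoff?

First find x, the probability Rose plays Hawk, from Colin's indifference between Hawk and Dove: x + 14(1−x) = 5x + (1−x), giving x = 13/17.
Since Colin is indifferent in equilibrium, Colin's expected payoff equals the payoff from either column against (13/17, 4/17). Using Hawk: (13/17) + 14(4/17) = 69/17.

69/17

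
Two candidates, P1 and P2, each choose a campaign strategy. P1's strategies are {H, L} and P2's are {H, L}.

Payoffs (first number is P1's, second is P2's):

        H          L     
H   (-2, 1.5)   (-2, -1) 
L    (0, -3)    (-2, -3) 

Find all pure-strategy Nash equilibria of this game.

(H, H): P1 prefers L (0 > -2) — not an equilibrium.
(H, L): P2 prefers H (1.5 > -1) — not an equilibrium.
(L, H): P1 gets 0 ≥ -2 from H, and P2 gets -3 ≥ -3 from L — Nash equilibrium.
(L, L): P1 gets -2 ≥ -2 from H, and P2 gets -3 ≥ -3 from H — Nash equilibrium.

(L, H) and (L, L)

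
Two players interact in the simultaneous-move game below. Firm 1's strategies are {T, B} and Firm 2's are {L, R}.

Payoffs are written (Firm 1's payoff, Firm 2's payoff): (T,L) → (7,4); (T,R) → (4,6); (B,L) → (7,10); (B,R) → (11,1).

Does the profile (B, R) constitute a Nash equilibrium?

No

At (B, R), Firm 1 earns 11; switching to T would give 4, so Firm 1 has no profitable deviation.
Firm 2 earns 1; switching to L would give 10, so Firm 2 would deviate.
Since at least one player can profitably deviate, this is not a Nash equilibrium.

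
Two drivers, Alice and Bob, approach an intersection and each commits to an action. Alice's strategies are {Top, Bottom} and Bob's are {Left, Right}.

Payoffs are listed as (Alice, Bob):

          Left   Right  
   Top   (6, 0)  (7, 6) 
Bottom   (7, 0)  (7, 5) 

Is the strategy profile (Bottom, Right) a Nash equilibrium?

At (Bottom, Right), Alice earns 7; switching to Top would give 7, so Alice has no profitable deviation.
Bob earns 5; switching to Left would give 0, so Bob has no profitable deviation.
Neither player can gain by a unilateral deviation, so this profile is a Nash equilibrium.

Yes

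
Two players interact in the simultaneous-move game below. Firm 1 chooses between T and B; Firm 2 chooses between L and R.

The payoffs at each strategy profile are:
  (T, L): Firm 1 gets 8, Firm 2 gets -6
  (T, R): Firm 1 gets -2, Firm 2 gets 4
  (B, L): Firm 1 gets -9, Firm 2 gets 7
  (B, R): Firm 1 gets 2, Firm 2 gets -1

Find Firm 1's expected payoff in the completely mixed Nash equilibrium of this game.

First find q, the probability Firm 2 plays L, from Firm 1's indifference between T and B: 8q − 2(1−q) = −9q + 2(1−q), giving q = 4/21.
Since Firm 1 is indifferent in equilibrium, Firm 1's expected payoff equals the payoff from either row against (4/21, 17/21). Using T: 8(4/21) − 2(17/21) = -2/21.

-2/21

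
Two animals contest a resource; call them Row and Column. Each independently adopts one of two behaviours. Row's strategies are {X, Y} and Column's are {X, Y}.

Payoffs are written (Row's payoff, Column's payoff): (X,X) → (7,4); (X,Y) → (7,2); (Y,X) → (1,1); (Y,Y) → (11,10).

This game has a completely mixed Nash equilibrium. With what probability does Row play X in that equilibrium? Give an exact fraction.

9/11

Let x be the probability that Row plays X. In a completely mixed equilibrium, Column must be indifferent between X and Y.
Column's expected payoff from X is 4x + (1−x); from Y it is 2x + 10(1−x).
Setting these equal: 3x + 1 = −8x + 10, so x = 9/11.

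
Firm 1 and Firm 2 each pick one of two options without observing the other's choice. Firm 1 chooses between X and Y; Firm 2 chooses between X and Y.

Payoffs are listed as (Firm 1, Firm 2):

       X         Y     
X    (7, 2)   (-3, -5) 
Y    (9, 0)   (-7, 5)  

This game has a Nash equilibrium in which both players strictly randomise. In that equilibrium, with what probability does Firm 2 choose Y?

1/3

Let y be the probability that Firm 2 plays X. In a completely mixed equilibrium, Firm 1 must be indifferent between X and Y.
Firm 1's expected payoff from X is 7y − 3(1−y); from Y it is 9y − 7(1−y).
Setting these equal: 10y − 3 = 16y − 7, so y = 2/3.
Therefore Firm 2 plays Y with probability 1 − 2/3 = 1/3.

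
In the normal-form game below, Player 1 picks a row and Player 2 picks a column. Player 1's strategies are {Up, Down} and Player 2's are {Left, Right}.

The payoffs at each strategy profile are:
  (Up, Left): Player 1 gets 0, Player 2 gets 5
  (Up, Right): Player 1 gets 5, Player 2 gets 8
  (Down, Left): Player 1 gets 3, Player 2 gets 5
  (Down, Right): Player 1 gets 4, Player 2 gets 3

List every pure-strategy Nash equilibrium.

(Up, Right) and (Down, Left)

(Up, Left): Player 1 prefers Down (3 > 0); Player 2 prefers Right (8 > 5) — not an equilibrium.
(Up, Right): Player 1 gets 5 ≥ 4 from Down, and Player 2 gets 8 ≥ 5 from Left — Nash equilibrium.
(Down, Left): Player 1 gets 3 ≥ 0 from Up, and Player 2 gets 5 ≥ 3 from Right — Nash equilibrium.
(Down, Right): Player 1 prefers Up (5 > 4); Player 2 prefers Left (5 > 3) — not an equilibrium.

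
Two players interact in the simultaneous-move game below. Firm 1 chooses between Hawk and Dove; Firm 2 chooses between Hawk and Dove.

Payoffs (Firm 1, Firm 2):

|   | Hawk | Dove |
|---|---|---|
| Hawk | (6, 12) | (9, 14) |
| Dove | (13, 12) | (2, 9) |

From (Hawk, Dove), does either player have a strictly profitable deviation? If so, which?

Firm 1 at (Hawk, Dove) earns 9; deviating to Dove yields 2 — not better.
Firm 2 earns 14; deviating to Hawk yields 12 — not better.
Neither player can strictly improve; the profile is a Nash equilibrium.

Neither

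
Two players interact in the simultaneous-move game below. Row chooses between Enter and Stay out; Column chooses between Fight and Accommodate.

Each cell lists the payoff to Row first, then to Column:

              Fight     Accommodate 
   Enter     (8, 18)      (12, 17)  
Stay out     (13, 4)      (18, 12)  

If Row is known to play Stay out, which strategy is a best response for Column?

Accommodate

Against Stay out, Column earns 4 from Fight and 12 from Accommodate.
So Accommodate is the best response.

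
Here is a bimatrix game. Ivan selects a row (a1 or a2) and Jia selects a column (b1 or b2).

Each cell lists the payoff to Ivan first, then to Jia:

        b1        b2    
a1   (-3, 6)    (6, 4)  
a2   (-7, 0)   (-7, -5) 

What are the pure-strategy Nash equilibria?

(a1, b1): Ivan gets -3 ≥ -7 from a2, and Jia gets 6 ≥ 4 from b2 — Nash equilibrium.
(a1, b2): Jia prefers b1 (6 > 4) — not an equilibrium.
(a2, b1): Ivan prefers a1 (-3 > -7) — not an equilibrium.
(a2, b2): Ivan prefers a1 (6 > -7); Jia prefers b1 (0 > -5) — not an equilibrium.

(a1, b1)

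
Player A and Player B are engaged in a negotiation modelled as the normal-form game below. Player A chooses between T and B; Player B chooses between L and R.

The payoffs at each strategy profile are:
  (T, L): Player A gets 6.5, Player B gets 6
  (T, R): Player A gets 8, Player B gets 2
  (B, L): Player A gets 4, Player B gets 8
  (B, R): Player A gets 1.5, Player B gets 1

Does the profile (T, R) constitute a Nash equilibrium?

At (T, R), Player A earns 8; switching to B would give 1.5, so Player A has no profitable deviation.
Player B earns 2; switching to L would give 6, so Player B would deviate.
Since at least one player can profitably deviate, this is not a Nash equilibrium.

No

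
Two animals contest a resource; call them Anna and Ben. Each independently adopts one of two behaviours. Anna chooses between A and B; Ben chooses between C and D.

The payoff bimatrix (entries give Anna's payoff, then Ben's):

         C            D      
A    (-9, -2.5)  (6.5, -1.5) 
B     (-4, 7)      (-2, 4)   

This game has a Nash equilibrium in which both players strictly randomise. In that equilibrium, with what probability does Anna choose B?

Let x be the probability that Anna plays A. In a completely mixed equilibrium, Ben must be indifferent between C and D.
Ben's expected payoff from C is −2.5x + 7(1−x); from D it is −1.5x + 4(1−x).
Setting these equal: −9.5x + 7 = −5.5x + 4, so x = 3/4.
Therefore Anna plays B with probability 1 − 3/4 = 1/4.

1/4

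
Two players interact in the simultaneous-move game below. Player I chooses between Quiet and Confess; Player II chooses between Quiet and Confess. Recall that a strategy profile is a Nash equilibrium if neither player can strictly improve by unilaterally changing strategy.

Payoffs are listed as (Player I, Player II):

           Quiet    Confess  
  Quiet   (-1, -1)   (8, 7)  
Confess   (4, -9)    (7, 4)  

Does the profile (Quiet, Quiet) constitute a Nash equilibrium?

No

At (Quiet, Quiet), Player I earns -1; switching to Confess would give 4, so Player I would deviate.
Player II earns -1; switching to Confess would give 7, so Player II would deviate.
Since at least one player can profitably deviate, this is not a Nash equilibrium.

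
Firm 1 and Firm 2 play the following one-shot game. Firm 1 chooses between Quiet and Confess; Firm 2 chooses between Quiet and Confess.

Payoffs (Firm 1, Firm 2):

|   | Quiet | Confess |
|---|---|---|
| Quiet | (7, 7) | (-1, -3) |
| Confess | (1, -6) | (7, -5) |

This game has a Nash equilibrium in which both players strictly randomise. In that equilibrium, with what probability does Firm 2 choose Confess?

Let c be the probability that Firm 2 plays Quiet. In a completely mixed equilibrium, Firm 1 must be indifferent between Quiet and Confess.
Firm 1's expected payoff from Quiet is 7c − (1−c); from Confess it is c + 7(1−c).
Setting these equal: 8c − 1 = −6c + 7, so c = 4/7.
Therefore Firm 2 plays Confess with probability 1 − 4/7 = 3/7.

3/7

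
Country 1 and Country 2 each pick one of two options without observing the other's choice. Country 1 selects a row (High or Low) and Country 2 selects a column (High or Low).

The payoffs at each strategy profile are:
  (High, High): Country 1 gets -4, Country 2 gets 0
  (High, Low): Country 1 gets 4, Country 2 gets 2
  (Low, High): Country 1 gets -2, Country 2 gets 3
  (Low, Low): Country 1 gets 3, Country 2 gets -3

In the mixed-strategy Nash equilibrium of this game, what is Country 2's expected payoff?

3/4

First find x, the probability Country 1 plays High, from Country 2's indifference between High and Low: 3(1−x) = 2x − 3(1−x), giving x = 3/4.
Since Country 2 is indifferent in equilibrium, Country 2's expected payoff equals the payoff from either column against (3/4, 1/4). Using High: 3(1/4) = 3/4.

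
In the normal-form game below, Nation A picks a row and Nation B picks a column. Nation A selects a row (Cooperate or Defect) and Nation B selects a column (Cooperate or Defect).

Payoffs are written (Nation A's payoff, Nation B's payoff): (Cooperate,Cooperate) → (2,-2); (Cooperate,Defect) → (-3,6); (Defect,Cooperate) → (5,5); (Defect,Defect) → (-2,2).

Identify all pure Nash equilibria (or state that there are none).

(Cooperate, Cooperate): Nation A prefers Defect (5 > 2); Nation B prefers Defect (6 > -2) — not an equilibrium.
(Cooperate, Defect): Nation A prefers Defect (-2 > -3) — not an equilibrium.
(Defect, Cooperate): Nation A gets 5 ≥ 2 from Cooperate, and Nation B gets 5 ≥ 2 from Defect — Nash equilibrium.
(Defect, Defect): Nation B prefers Cooperate (5 > 2) — not an equilibrium.

(Defect, Cooperate)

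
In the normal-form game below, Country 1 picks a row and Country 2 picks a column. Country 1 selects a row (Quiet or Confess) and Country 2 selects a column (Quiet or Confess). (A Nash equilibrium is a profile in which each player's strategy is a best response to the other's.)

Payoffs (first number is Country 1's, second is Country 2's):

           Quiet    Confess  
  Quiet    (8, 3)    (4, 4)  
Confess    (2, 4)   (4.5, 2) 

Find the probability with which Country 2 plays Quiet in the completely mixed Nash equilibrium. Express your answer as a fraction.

Let c be the probability that Country 2 plays Quiet. In a completely mixed equilibrium, Country 1 must be indifferent between Quiet and Confess.
Country 1's expected payoff from Quiet is 8c + 4(1−c); from Confess it is 2c + 4.5(1−c).
Setting these equal: 4c + 4 = −2.5c + 4.5, so c = 1/13.

1/13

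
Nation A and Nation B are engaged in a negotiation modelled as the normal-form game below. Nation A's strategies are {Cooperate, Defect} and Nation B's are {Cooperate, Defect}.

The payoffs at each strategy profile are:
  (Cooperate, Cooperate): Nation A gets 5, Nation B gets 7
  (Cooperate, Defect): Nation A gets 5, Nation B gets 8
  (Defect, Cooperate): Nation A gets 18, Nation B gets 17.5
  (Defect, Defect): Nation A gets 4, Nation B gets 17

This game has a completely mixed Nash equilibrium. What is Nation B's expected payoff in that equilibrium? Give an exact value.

14

First find x, the probability Nation A plays Cooperate, from Nation B's indifference between Cooperate and Defect: 7x + 17.5(1−x) = 8x + 17(1−x), giving x = 1/3.
Since Nation B is indifferent in equilibrium, Nation B's expected payoff equals the payoff from either column against (1/3, 2/3). Using Cooperate: 7(1/3) + 17.5(2/3) = 14.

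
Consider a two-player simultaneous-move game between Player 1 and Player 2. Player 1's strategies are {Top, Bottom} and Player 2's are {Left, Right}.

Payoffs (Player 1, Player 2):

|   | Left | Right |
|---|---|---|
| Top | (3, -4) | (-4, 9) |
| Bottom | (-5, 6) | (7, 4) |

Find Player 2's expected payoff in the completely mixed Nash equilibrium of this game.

14/3

First find p, the probability Player 1 plays Top, from Player 2's indifference between Left and Right: −4p + 6(1−p) = 9p + 4(1−p), giving p = 2/15.
Since Player 2 is indifferent in equilibrium, Player 2's expected payoff equals the payoff from either column against (2/15, 13/15). Using Left: −4(2/15) + 6(13/15) = 14/3.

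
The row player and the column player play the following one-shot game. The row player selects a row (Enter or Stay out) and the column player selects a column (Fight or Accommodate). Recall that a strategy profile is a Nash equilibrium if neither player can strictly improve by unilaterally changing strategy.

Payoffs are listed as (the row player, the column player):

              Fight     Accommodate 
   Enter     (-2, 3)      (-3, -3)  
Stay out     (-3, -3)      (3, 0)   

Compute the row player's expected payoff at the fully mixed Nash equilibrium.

First find y, the probability the column player plays Fight, from the row player's indifference between Enter and Stay out: −2y − 3(1−y) = −3y + 3(1−y), giving y = 6/7.
Since the row player is indifferent in equilibrium, the row player's expected payoff equals the payoff from either row against (6/7, 1/7). Using Enter: −2(6/7) − 3(1/7) = -15/7.

-15/7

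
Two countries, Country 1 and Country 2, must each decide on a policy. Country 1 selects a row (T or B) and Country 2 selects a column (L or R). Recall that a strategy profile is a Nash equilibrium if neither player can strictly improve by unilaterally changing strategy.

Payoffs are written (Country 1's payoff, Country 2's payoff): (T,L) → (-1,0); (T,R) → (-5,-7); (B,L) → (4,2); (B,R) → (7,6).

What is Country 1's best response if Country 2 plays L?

Against L, Country 1 earns -1 from T and 4 from B.
So B is the best response.

B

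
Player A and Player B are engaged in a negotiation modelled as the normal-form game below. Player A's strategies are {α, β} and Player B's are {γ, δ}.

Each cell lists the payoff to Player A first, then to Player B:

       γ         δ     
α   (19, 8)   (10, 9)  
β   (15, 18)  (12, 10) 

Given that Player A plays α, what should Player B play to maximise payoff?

δ

Against α, Player B earns 8 from γ and 9 from δ.
So δ is the best response.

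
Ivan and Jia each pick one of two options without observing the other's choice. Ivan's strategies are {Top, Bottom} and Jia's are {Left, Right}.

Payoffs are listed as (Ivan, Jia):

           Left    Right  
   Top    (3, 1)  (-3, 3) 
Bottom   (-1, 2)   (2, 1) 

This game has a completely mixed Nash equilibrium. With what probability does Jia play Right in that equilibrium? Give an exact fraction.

4/9

Let c be the probability that Jia plays Left. In a completely mixed equilibrium, Ivan must be indifferent between Top and Bottom.
Ivan's expected payoff from Top is 3c − 3(1−c); from Bottom it is −c + 2(1−c).
Setting these equal: 6c − 3 = −3c + 2, so c = 5/9.
Therefore Jia plays Right with probability 1 − 5/9 = 4/9.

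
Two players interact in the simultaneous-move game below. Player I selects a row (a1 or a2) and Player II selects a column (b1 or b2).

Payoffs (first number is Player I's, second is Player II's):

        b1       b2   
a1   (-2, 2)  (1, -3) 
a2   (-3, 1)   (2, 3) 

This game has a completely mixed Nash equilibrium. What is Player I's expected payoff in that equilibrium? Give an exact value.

First find q, the probability Player II plays b1, from Player I's indifference between a1 and a2: −2q + (1−q) = −3q + 2(1−q), giving q = 1/2.
Since Player I is indifferent in equilibrium, Player I's expected payoff equals the payoff from either row against (1/2, 1/2). Using a1: −2(1/2) + (1/2) = -1/2.

-1/2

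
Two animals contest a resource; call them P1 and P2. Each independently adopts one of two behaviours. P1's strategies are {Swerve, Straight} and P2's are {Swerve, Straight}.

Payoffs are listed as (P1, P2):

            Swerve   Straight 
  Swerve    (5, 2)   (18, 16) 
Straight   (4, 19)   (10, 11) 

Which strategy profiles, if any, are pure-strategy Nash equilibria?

(Swerve, Swerve): P2 prefers Straight (16 > 2) — not an equilibrium.
(Swerve, Straight): P1 gets 18 ≥ 10 from Straight, and P2 gets 16 ≥ 2 from Swerve — Nash equilibrium.
(Straight, Swerve): P1 prefers Swerve (5 > 4) — not an equilibrium.
(Straight, Straight): P1 prefers Swerve (18 > 10); P2 prefers Swerve (19 > 11) — not an equilibrium.

(Swerve, Straight)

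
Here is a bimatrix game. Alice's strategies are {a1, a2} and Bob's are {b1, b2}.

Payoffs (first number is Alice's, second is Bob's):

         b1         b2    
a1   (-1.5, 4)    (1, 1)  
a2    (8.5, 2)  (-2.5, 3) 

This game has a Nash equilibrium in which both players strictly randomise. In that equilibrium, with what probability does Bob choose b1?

7/27

Let q be the probability that Bob plays b1. In a completely mixed equilibrium, Alice must be indifferent between a1 and a2.
Alice's expected payoff from a1 is −1.5q + (1−q); from a2 it is 8.5q − 2.5(1−q).
Setting these equal: −2.5q + 1 = 11q − 2.5, so q = 7/27.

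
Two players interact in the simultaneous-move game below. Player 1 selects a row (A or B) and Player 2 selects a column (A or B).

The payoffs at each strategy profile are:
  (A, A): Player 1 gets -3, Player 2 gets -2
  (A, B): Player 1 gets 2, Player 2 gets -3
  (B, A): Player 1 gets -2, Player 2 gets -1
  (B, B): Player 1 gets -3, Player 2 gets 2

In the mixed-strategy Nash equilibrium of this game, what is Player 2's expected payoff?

First find x, the probability Player 1 plays A, from Player 2's indifference between A and B: −2x − (1−x) = −3x + 2(1−x), giving x = 3/4.
Since Player 2 is indifferent in equilibrium, Player 2's expected payoff equals the payoff from either column against (3/4, 1/4). Using A: −2(3/4) − (1/4) = -7/4.

-7/4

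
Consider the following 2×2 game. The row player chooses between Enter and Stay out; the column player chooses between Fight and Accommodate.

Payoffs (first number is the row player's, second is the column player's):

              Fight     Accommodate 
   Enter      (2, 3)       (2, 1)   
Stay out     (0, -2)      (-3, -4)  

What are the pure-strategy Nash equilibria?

(Enter, Fight)

(Enter, Fight): the row player gets 2 ≥ 0 from Stay out, and the column player gets 3 ≥ 1 from Accommodate — Nash equilibrium.
(Enter, Accommodate): the column player prefers Fight (3 > 1) — not an equilibrium.
(Stay out, Fight): the row player prefers Enter (2 > 0) — not an equilibrium.
(Stay out, Accommodate): the row player prefers Enter (2 > -3); the column player prefers Fight (-2 > -4) — not an equilibrium.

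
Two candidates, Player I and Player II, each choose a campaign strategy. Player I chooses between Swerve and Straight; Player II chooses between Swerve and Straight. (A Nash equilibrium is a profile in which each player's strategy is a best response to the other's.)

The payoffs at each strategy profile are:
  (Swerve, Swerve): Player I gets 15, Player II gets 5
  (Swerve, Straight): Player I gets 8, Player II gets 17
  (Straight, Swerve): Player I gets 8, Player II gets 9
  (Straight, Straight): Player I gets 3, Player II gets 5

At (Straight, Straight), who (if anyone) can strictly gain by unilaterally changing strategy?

Player I at (Straight, Straight) earns 3; deviating to Swerve yields 8 — a strict improvement.
Player II earns 5; deviating to Swerve yields 9 — a strict improvement.
Both Player I and Player II have strictly profitable deviations.

Both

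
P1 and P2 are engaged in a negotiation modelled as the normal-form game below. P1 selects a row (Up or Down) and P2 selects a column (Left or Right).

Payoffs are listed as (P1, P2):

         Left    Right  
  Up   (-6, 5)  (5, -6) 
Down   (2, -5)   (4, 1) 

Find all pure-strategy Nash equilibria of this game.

none

(Up, Left): P1 prefers Down (2 > -6) — not an equilibrium.
(Up, Right): P2 prefers Left (5 > -6) — not an equilibrium.
(Down, Left): P2 prefers Right (1 > -5) — not an equilibrium.
(Down, Right): P1 prefers Up (5 > 4) — not an equilibrium.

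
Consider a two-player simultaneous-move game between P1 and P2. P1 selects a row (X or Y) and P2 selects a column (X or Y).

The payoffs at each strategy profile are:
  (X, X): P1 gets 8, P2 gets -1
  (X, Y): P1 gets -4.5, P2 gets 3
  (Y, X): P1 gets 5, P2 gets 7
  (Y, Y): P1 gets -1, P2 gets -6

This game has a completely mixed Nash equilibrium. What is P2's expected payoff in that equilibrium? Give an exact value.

First find x, the probability P1 plays X, from P2's indifference between X and Y: −x + 7(1−x) = 3x − 6(1−x), giving x = 13/17.
Since P2 is indifferent in equilibrium, P2's expected payoff equals the payoff from either column against (13/17, 4/17). Using X: −(13/17) + 7(4/17) = 15/17.

15/17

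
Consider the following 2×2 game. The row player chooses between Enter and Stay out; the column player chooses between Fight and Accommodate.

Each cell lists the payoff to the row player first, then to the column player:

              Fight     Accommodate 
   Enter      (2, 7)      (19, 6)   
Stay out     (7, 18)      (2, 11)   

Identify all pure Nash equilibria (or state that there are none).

(Stay out, Fight)

(Enter, Fight): the row player prefers Stay out (7 > 2) — not an equilibrium.
(Enter, Accommodate): the column player prefers Fight (7 > 6) — not an equilibrium.
(Stay out, Fight): the row player gets 7 ≥ 2 from Enter, and the column player gets 18 ≥ 11 from Accommodate — Nash equilibrium.
(Stay out, Accommodate): the row player prefers Enter (19 > 2); the column player prefers Fight (18 > 11) — not an equilibrium.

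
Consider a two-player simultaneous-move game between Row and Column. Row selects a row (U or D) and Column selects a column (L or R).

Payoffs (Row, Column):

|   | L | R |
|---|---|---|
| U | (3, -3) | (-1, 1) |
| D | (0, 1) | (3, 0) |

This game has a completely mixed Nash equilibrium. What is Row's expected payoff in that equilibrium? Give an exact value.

9/7

First find y, the probability Column plays L, from Row's indifference between U and D: 3y − (1−y) = 3(1−y), giving y = 4/7.
Since Row is indifferent in equilibrium, Row's expected payoff equals the payoff from either row against (4/7, 3/7). Using U: 3(4/7) − (3/7) = 9/7.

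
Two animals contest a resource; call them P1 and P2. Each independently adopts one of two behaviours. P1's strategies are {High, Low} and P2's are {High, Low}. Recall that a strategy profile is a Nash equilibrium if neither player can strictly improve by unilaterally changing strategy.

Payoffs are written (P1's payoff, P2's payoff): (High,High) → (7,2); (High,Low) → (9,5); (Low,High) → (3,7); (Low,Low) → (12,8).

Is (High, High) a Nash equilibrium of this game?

No

At (High, High), P1 earns 7; switching to Low would give 3, so P1 has no profitable deviation.
P2 earns 2; switching to Low would give 5, so P2 would deviate.
Since at least one player can profitably deviate, this is not a Nash equilibrium.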